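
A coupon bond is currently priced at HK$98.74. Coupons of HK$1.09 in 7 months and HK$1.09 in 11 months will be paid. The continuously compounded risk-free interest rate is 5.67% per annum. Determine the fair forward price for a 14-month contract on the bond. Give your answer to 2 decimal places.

HK$103.26

PV(coupons) I = 1.09·e^(−0.0567·7/12) + 1.09·e^(−0.0567·11/12)
I = 1.0545 + 1.0348 = 2.0893
F = (S − I)·e^(rT) = (98.74 − 2.0893) · e^(0.0567·14/12)
= 96.6507 · e^0.066150 = 96.6507 × 1.068387 = HK$103.26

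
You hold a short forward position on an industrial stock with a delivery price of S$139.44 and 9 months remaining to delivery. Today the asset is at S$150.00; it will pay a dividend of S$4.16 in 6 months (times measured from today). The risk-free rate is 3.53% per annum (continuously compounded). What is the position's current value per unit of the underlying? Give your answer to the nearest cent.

PV(remaining dividends) I = 4.16·e^(−0.0353·6/12) = 4.0872
Current forward F = (S − I)·e^(rT) = (150.00 − 4.0872)·e^(0.0353·9/12) = 145.9128 × 1.026829 = 149.8275
Value (long) = (F − K)·e^(−rT) = (149.8275 − 139.44) × 0.973872 = 10.1161
Short position value = −(long value) = -S$10.12

-S$10.12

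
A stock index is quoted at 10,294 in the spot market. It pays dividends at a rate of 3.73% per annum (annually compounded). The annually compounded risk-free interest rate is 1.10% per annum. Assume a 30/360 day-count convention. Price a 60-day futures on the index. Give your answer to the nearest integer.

F = S · (1+r)^T / (1+q)^T
= 10294 × 1.001825 / 1.006122 = 10294 × 0.995729
F = 10,250

10,250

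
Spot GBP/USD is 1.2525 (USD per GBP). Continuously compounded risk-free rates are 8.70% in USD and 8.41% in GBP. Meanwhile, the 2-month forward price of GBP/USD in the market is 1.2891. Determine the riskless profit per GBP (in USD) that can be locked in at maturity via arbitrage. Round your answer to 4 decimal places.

Fair forward: F* = S·e^(carry·T), with carry = (r_USD − r_GBP) = 0.0870 − 0.0841 = 0.0029
F* = 1.2525 · e^(0.0029 × 2/12) = 1.2525 · e^0.000483 = 1.2525 × 1.000483 = 1.2531
Market 1.2891 > fair 1.2531: forward overpriced → cash-and-carry (buy spot, short the forward).
At maturity, profit = |F_mkt − F*| = |1.2891 − 1.2531| = 0.0360 per GBP (in USD)

0.0360 per GBP (in USD)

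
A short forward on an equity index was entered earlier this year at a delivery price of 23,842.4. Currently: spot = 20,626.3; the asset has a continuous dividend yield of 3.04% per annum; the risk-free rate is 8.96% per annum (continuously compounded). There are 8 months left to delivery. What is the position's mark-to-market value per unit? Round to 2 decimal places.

Current fair forward for the remaining 8 months: F = S·e^((r − q)·T), (r − q) = 0.0896 − 0.0304 = 0.0592
F = 20626.3 · e^(0.0592 × 8/12) = 20626.3 × 1.04025582 = 21456.6286
Value of long forward = (F − K)·e^(−rT) = (21456.6286 − 23842.4) · e^(−0.0896·8/12)
= -2385.7714 × 0.94201570 = -2247.43
Short position value = −(long value) = 2247.43

2247.43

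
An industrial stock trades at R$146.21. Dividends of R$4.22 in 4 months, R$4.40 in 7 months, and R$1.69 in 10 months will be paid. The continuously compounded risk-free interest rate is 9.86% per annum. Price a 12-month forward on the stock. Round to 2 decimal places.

R$150.55

PV(dividends) I = 4.22·e^(−0.0986·4/12) + 4.40·e^(−0.0986·7/12) + 1.69·e^(−0.0986·10/12)
I = 4.0836 + 4.1541 + 1.5567 = 9.7944
F = (S − I)·e^(rT) = (146.21 − 9.7944) · e^(0.0986·12/12)
= 136.4156 · e^0.098600 = 136.4156 × 1.103625 = R$150.55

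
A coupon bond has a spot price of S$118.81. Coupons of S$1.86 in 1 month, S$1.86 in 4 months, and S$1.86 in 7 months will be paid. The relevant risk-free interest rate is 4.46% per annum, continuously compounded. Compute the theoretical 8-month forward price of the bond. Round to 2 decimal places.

S$116.73

PV(coupons) I = 1.86·e^(−0.0446·1/12) + 1.86·e^(−0.0446·4/12) + 1.86·e^(−0.0446·7/12)
I = 1.8531 + 1.8326 + 1.8122 = 5.4979
F = (S − I)·e^(rT) = (118.81 − 5.4979) · e^(0.0446·8/12)
= 113.3121 · e^0.029733 = 113.3121 × 1.030179 = S$116.73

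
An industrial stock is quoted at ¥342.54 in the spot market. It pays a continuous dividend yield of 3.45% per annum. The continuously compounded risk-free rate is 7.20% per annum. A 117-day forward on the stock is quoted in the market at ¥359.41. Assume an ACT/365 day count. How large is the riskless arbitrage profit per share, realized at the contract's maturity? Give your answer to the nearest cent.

¥12.73 per share

Fair forward: F* = S·e^(carry·T), with carry = (r − q) = 0.0720 − 0.0345 = 0.0375
F* = 342.54 · e^(0.0375 × 117/365) = 342.54 · e^0.012021 = 342.54 × 1.012094 = ¥346.6827
Market ¥359.41 > fair ¥346.6827: forward overpriced → cash-and-carry (buy spot, short the forward).
At maturity, profit = |F_mkt − F*| = |359.41 − 346.6827| = ¥12.73 per share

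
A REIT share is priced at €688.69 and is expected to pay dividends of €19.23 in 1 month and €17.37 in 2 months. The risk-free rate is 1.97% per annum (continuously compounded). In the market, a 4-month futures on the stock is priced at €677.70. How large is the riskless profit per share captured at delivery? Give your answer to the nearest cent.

PV(dividends) I = 19.23·e^(−0.0197·1/12) + 17.37·e^(−0.0197·2/12) = 36.5115
Fair futures F* = (S − I)·e^(rT) = (688.69 − 36.5115)·e^0.006567 = 652.1785 × 1.006589 = 656.4757
Market €677.70 > fair 656.4757: forward overpriced → cash-and-carry (borrow at r, buy the stock and collect the dividends, short the forward).
Profit at T = |F_mkt − F*| = |677.70 − 656.4757| = €21.22 per share

€21.22 per share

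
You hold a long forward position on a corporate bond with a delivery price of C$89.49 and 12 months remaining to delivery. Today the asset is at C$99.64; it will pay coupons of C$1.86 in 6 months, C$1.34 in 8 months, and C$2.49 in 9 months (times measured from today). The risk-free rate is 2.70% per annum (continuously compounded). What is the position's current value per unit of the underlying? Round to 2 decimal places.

C$6.94

PV(remaining coupons) I = 1.86·e^(−0.0270·6/12) + 1.34·e^(−0.0270·8/12) + 2.49·e^(−0.0270·9/12) = 5.5912
Current forward F = (S − I)·e^(rT) = (99.64 − 5.5912)·e^(0.0270·12/12) = 94.0488 × 1.027368 = 96.6227
Value (long) = (F − K)·e^(−rT) = (96.6227 − 89.49) × 0.973361 = 6.9427
Value = C$6.94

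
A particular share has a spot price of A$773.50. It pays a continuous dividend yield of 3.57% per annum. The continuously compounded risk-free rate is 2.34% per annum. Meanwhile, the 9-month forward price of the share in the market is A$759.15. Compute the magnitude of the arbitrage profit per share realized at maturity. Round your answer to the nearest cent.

Fair forward: F* = S·e^(carry·T), with carry = (r − q) = 0.0234 − 0.0357 = -0.0123
F* = 773.50 · e^(-0.0123 × 9/12) = 773.50 · e^-0.009225 = 773.50 × 0.990817 = A$766.3969
Market A$759.15 < fair A$766.3969: forward underpriced → reverse cash-and-carry (short spot, go long the forward).
At maturity, profit = |F_mkt − F*| = |759.15 − 766.3969| = A$7.25 per share

A$7.25 per share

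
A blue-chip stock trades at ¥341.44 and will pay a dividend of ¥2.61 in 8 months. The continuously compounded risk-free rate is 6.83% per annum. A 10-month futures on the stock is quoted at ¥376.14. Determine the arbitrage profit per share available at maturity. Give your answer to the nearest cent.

¥17.34 per share

PV(dividends) I = 2.61·e^(−0.0683·8/12) = 2.4938
Fair futures F* = (S − I)·e^(rT) = (341.44 − 2.4938)·e^0.056917 = 338.9462 × 1.058568 = 358.7976
Market ¥376.14 > fair 358.7976: forward overpriced → cash-and-carry (borrow at r, buy the stock and collect the dividends, short the forward).
Profit at T = |F_mkt − F*| = |376.14 − 358.7976| = ¥17.34 per share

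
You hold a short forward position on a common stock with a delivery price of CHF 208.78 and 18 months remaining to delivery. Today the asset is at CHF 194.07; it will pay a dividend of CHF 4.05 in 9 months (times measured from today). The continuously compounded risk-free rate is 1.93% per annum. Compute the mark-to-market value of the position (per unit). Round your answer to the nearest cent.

PV(remaining dividends) I = 4.05·e^(−0.0193·9/12) = 3.9918
Current forward F = (S − I)·e^(rT) = (194.07 − 3.9918)·e^(0.0193·18/12) = 190.0782 × 1.029373 = 195.6614
Value (long) = (F − K)·e^(−rT) = (195.6614 − 208.78) × 0.971465 = -12.7443
Short position value = −(long value) = CHF 12.74

CHF 12.74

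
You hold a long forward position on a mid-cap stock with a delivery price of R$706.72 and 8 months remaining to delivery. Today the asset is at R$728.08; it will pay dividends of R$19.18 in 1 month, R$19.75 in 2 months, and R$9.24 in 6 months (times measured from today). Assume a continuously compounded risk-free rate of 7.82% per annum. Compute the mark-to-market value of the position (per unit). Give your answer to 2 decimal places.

PV(remaining dividends) I = 19.18·e^(−0.0782·1/12) + 19.75·e^(−0.0782·2/12) + 9.24·e^(−0.0782·6/12) = 47.4354
Current forward F = (S − I)·e^(rT) = (728.08 − 47.4354)·e^(0.0782·8/12) = 680.6446 × 1.053516 = 717.0700
Value (long) = (F − K)·e^(−rT) = (717.0700 − 706.72) × 0.949202 = 9.8242
Value = R$9.82

R$9.82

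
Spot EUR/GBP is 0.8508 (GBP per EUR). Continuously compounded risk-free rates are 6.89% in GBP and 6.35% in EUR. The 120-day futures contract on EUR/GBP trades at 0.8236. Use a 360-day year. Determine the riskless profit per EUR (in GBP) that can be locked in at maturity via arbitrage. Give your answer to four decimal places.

Fair futures: F* = S·e^(carry·T), with carry = (r_GBP − r_EUR) = 0.0689 − 0.0635 = 0.0054
F* = 0.8508 · e^(0.0054 × 120/360) = 0.8508 · e^0.001800 = 0.8508 × 1.001802 = 0.8523
Market 0.8236 < fair 0.8523: forward underpriced → reverse cash-and-carry (short spot, go long the forward).
At maturity, profit = |F_mkt − F*| = |0.8236 − 0.8523| = 0.0287 per EUR (in GBP)

0.0287 per EUR (in GBP)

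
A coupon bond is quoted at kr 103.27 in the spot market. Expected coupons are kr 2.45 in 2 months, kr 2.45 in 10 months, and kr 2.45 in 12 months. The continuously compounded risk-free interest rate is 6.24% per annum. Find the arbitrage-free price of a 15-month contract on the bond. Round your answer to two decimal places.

kr 104.02

PV(coupons) I = 2.45·e^(−0.0624·2/12) + 2.45·e^(−0.0624·10/12) + 2.45·e^(−0.0624·12/12)
I = 2.4247 + 2.3259 + 2.3018 = 7.0524
F = (S − I)·e^(rT) = (103.27 − 7.0524) · e^(0.0624·15/12)
= 96.2176 · e^0.078000 = 96.2176 × 1.081123 = kr 104.02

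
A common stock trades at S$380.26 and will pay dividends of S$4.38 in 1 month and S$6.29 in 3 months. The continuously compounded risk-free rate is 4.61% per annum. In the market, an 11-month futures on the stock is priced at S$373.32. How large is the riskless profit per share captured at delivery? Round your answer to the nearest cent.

PV(dividends) I = 4.38·e^(−0.0461·1/12) + 6.29·e^(−0.0461·3/12) = 10.5811
Fair futures F* = (S − I)·e^(rT) = (380.26 − 10.5811)·e^0.042258 = 369.6789 × 1.043164 = 385.6357
Market S$373.32 < fair 385.6357: forward underpriced → reverse cash-and-carry (short the stock, invest proceeds at r, pay the dividends, go long the forward).
Profit at T = |F_mkt − F*| = |373.32 − 385.6357| = S$12.32 per share

S$12.32 per share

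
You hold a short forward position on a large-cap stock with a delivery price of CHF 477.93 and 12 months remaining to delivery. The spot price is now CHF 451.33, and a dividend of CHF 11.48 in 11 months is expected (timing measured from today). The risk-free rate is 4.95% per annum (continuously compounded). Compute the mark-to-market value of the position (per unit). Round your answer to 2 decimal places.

PV(remaining dividends) I = 11.48·e^(−0.0495·11/12) = 10.9707
Current forward F = (S − I)·e^(rT) = (451.33 − 10.9707)·e^(0.0495·12/12) = 440.3593 × 1.050746 = 462.7058
Value (long) = (F − K)·e^(−rT) = (462.7058 − 477.93) × 0.951705 = -14.4889
Short position value = −(long value) = CHF 14.49

CHF 14.49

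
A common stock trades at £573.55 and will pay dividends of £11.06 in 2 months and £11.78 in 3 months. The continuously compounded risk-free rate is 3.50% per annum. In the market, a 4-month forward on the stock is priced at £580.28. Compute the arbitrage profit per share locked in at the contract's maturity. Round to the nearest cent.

£22.94 per share

PV(dividends) I = 11.06·e^(−0.0350·2/12) + 11.78·e^(−0.0350·3/12) = 22.6730
Fair forward F* = (S − I)·e^(rT) = (573.55 − 22.6730)·e^0.011667 = 550.8770 × 1.011735 = 557.3415
Market £580.28 > fair 557.3415: forward overpriced → cash-and-carry (borrow at r, buy the stock and collect the dividends, short the forward).
Profit at T = |F_mkt − F*| = |580.28 − 557.3415| = £22.94 per share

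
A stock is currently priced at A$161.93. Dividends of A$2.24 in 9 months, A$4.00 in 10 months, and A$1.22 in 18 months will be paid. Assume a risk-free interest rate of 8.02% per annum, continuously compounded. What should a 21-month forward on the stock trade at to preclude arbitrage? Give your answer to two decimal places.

A$178.35

PV(dividends) I = 2.24·e^(−0.0802·9/12) + 4.00·e^(−0.0802·10/12) + 1.22·e^(−0.0802·18/12)
I = 2.1092 + 3.7414 + 1.0817 = 6.9323
F = (S − I)·e^(rT) = (161.93 − 6.9323) · e^(0.0802·21/12)
= 154.9977 · e^0.140350 = 154.9977 × 1.150676 = A$178.35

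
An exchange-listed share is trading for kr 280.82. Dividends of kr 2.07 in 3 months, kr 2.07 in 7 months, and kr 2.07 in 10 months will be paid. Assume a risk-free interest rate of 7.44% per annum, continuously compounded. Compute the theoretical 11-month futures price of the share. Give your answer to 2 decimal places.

kr 294.26

PV(dividends) I = 2.07·e^(−0.0744·3/12) + 2.07·e^(−0.0744·7/12) + 2.07·e^(−0.0744·10/12)
I = 2.0319 + 1.9821 + 1.9456 = 5.9596
F = (S − I)·e^(rT) = (280.82 − 5.9596) · e^(0.0744·11/12)
= 274.8604 · e^0.068200 = 274.8604 × 1.070579 = kr 294.26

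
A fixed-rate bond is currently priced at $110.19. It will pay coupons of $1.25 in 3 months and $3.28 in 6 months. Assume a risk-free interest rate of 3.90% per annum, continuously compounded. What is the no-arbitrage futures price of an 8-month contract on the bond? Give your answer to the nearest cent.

$108.52

PV(coupons) I = 1.25·e^(−0.0390·3/12) + 3.28·e^(−0.0390·6/12)
I = 1.2379 + 3.2167 = 4.4546
F = (S − I)·e^(rT) = (110.19 − 4.4546) · e^(0.0390·8/12)
= 105.7354 · e^0.026000 = 105.7354 × 1.026341 = $108.52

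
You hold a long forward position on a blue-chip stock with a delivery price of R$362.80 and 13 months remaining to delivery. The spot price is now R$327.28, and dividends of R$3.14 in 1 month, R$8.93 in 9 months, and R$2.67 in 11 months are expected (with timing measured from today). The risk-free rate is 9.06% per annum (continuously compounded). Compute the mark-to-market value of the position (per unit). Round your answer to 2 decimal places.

-R$15.52

PV(remaining dividends) I = 3.14·e^(−0.0906·1/12) + 8.93·e^(−0.0906·9/12) + 2.67·e^(−0.0906·11/12) = 13.9170
Current forward F = (S − I)·e^(rT) = (327.28 − 13.9170)·e^(0.0906·13/12) = 313.3630 × 1.103128 = 345.6795
Value (long) = (F − K)·e^(−rT) = (345.6795 − 362.80) × 0.906513 = -15.5200
Value = -R$15.52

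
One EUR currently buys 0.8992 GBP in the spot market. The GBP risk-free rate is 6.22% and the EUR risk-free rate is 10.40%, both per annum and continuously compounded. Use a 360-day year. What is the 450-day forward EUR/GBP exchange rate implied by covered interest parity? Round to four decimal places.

F = S·e^((r_GBP − r_EUR)T) = 0.8992 · e^((0.0622 − 0.1040) × 450/360)
= 0.8992 · e^-0.052250 = 0.8992 × 0.949092
F = 0.8534 GBP per EUR

0.8534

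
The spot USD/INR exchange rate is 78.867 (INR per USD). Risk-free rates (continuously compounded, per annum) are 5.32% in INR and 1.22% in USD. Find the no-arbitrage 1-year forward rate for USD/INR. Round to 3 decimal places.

82.168

F = S·e^((r_INR − r_USD)T) = 78.867 · e^((0.0532 − 0.0122) × 1)
= 78.867 · e^0.041000 = 78.867 × 1.041852
F = 82.168 INR per USD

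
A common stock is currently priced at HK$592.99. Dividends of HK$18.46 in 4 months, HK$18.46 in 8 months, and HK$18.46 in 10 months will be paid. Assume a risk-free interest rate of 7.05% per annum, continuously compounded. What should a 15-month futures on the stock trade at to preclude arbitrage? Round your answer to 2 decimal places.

PV(dividends) I = 18.46·e^(−0.0705·4/12) + 18.46·e^(−0.0705·8/12) + 18.46·e^(−0.0705·10/12)
I = 18.0312 + 17.6125 + 17.4067 = 53.0504
F = (S − I)·e^(rT) = (592.99 − 53.0504) · e^(0.0705·15/12)
= 539.9396 · e^0.088125 = 539.9396 × 1.092125 = HK$589.68

HK$589.68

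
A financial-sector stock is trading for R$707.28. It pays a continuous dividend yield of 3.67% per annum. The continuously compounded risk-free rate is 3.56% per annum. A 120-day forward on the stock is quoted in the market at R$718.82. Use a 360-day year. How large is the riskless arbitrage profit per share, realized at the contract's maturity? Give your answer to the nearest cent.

R$11.80 per share

Fair forward: F* = S·e^(carry·T), with carry = (r − q) = 0.0356 − 0.0367 = -0.0011
F* = 707.28 · e^(-0.0011 × 120/360) = 707.28 · e^-0.000367 = 707.28 × 0.999633 = R$707.0204
Market R$718.82 > fair R$707.0204: forward overpriced → cash-and-carry (buy spot, short the forward).
At maturity, profit = |F_mkt − F*| = |718.82 − 707.0204| = R$11.80 per share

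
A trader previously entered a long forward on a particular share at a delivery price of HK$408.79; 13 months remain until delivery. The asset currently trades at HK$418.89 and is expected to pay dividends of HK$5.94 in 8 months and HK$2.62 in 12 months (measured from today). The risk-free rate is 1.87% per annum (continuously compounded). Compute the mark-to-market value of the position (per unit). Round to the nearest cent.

PV(remaining dividends) I = 5.94·e^(−0.0187·8/12) + 2.62·e^(−0.0187·12/12) = 8.4379
Current forward F = (S − I)·e^(rT) = (418.89 − 8.4379)·e^(0.0187·13/12) = 410.4521 × 1.020465 = 418.8520
Value (long) = (F − K)·e^(−rT) = (418.8520 − 408.79) × 0.979945 = 9.8602
Value = HK$9.86

HK$9.86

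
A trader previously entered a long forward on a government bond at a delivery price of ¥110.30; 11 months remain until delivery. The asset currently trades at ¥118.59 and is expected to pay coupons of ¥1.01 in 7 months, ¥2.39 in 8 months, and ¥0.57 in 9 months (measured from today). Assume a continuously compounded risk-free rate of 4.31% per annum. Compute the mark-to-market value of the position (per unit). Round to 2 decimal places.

¥8.70

PV(remaining coupons) I = 1.01·e^(−0.0431·7/12) + 2.39·e^(−0.0431·8/12) + 0.57·e^(−0.0431·9/12) = 3.8591
Current forward F = (S − I)·e^(rT) = (118.59 − 3.8591)·e^(0.0431·11/12) = 114.7309 × 1.040299 = 119.3544
Value (long) = (F − K)·e^(−rT) = (119.3544 − 110.30) × 0.961262 = 8.7037
Value = ¥8.70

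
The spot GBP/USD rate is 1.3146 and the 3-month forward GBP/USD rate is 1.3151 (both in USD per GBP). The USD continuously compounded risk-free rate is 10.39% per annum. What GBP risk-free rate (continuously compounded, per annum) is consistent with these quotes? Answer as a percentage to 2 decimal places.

F = S·e^((r_USD − r_GBP)T) ⇒ r_GBP = r_USD − ln(F/S)/T
ln(1.3151/1.3146) = 0.000380; /(3/12) = 0.001520
r_GBP = 0.1039 − 0.001520 = 0.102380
r_GBP = 10.24%

10.24%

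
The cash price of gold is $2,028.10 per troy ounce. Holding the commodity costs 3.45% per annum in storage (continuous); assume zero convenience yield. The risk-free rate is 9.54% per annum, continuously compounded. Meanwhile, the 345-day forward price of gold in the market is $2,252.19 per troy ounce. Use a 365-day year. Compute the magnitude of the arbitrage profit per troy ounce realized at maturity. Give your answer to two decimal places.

Fair forward: F* = S·e^(carry·T), with carry = (r + u) = 0.0954 + 0.0345 = 0.1299
F* = 2028.10 · e^(0.1299 × 345/365) = 2028.10 · e^0.12278219 = 2028.10 × 1.13063813 = $2293.0472
Market $2252.19 < fair $2293.0472: forward underpriced → reverse cash-and-carry (short spot, go long the forward).
At maturity, profit = |F_mkt − F*| = |2252.19 − 2293.0472| = $40.86 per troy ounce

$40.86 per troy ounce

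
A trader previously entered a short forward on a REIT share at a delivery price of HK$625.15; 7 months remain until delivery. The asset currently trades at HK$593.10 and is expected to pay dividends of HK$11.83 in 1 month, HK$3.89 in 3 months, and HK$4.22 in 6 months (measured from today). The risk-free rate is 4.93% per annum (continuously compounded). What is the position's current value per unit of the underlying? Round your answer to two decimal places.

HK$34.07

PV(remaining dividends) I = 11.83·e^(−0.0493·1/12) + 3.89·e^(−0.0493·3/12) + 4.22·e^(−0.0493·6/12) = 19.7411
Current forward F = (S − I)·e^(rT) = (593.10 − 19.7411)·e^(0.0493·7/12) = 573.3589 × 1.029176 = 590.0872
Value (long) = (F − K)·e^(−rT) = (590.0872 − 625.15) × 0.971651 = -34.0688
Short position value = −(long value) = HK$34.07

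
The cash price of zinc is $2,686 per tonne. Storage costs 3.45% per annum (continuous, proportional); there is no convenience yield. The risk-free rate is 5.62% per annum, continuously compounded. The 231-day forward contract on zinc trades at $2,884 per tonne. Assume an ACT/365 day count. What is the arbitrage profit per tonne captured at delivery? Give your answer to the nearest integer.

$39 per tonne

Fair forward: F* = S·e^(carry·T), with carry = (r + u) = 0.0562 + 0.0345 = 0.0907
F* = 2686 · e^(0.0907 × 231/365) = 2686 · e^0.057402 = 2686 × 1.059081 = $2844.6916
Market $2884 > fair $2844.6916: forward overpriced → cash-and-carry (buy spot, short the forward).
At maturity, profit = |F_mkt − F*| = |2884 − 2844.6916| = $39 per tonne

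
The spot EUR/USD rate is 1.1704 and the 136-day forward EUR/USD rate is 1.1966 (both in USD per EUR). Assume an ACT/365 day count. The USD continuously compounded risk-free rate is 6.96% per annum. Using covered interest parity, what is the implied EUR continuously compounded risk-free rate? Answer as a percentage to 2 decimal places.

F = S·e^((r_USD − r_EUR)T) ⇒ r_EUR = r_USD − ln(F/S)/T
ln(1.1966/1.1704) = 0.022139; /(136/365) = 0.059417
r_EUR = 0.0696 − 0.059417 = 0.010183
r_EUR = 1.02%

1.02%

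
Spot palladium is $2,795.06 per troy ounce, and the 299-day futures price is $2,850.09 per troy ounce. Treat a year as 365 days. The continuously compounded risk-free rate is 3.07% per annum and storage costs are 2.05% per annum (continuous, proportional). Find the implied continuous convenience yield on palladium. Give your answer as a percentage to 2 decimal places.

2.74%

F = S·e^((r+u−y)T) ⇒ (r+u−y) = ln(F/S)/T
ln(2850.09/2795.06) = 0.019497; /T ⇒ 0.023801
y = r + u − ln(F/S)/T = 0.0307 + 0.0205 − 0.023801 = 0.027399
y = 2.74%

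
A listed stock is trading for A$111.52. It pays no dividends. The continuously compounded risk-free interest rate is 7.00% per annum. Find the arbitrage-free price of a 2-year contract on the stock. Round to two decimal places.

A$128.28

F = S·e^(rT) = 111.52 · e^(0.0700 × 2)
= 111.52 · e^0.140000 = 111.52 × 1.150274
F = A$128.28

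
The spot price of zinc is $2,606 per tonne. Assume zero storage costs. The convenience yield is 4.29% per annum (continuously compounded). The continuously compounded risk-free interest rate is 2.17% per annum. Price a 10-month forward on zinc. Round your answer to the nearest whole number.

$2,560 per tonne

Net carry = r + u − y = 0.0217 + 0.0000 − 0.0429 = -0.0212
F = S·e^((r+u−y)T) = 2606 · e^(-0.0212 × 10/12) = 2606 · e^-0.017667
= 2606 × 0.982488 = $2,560 per tonne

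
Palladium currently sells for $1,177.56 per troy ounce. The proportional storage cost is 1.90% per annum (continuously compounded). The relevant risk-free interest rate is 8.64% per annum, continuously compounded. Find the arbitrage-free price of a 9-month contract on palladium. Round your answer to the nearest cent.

Net carry = r + u − y = 0.0864 + 0.0190 − 0.0000 = 0.1054
F = S·e^((r+u−y)T) = 1177.56 · e^(0.1054 × 9/12) = 1177.56 · e^0.07905000
= 1177.56 × 1.08225843 = $1,274.42 per troy ounce

$1,274.42 per troy ounce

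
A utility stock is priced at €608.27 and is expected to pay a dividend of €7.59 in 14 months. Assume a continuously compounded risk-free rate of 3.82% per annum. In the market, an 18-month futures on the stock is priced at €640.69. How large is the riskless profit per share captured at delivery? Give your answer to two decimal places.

€4.24 per share

PV(dividends) I = 7.59·e^(−0.0382·14/12) = 7.2592
Fair futures F* = (S − I)·e^(rT) = (608.27 − 7.2592)·e^0.057300 = 601.0108 × 1.058973 = 636.4542
Market €640.69 > fair 636.4542: forward overpriced → cash-and-carry (borrow at r, buy the stock and collect the dividends, short the forward).
Profit at T = |F_mkt − F*| = |640.69 − 636.4542| = €4.24 per share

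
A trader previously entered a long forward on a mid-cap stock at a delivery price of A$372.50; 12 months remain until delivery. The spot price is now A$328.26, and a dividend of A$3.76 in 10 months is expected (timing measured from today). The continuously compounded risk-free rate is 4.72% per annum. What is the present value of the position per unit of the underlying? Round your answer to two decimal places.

PV(remaining dividends) I = 3.76·e^(−0.0472·10/12) = 3.6150
Current forward F = (S − I)·e^(rT) = (328.26 − 3.6150)·e^(0.0472·12/12) = 324.6450 × 1.048332 = 340.3357
Value (long) = (F − K)·e^(−rT) = (340.3357 − 372.50) × 0.953897 = -30.6814
Value = -A$30.68

-A$30.68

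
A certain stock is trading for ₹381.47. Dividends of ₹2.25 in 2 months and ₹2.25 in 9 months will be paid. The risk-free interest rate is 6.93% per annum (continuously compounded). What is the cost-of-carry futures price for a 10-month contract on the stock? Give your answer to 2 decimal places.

₹399.53

PV(dividends) I = 2.25·e^(−0.0693·2/12) + 2.25·e^(−0.0693·9/12)
I = 2.2242 + 2.1360 = 4.3602
F = (S − I)·e^(rT) = (381.47 − 4.3602) · e^(0.0693·10/12)
= 377.1098 · e^0.057750 = 377.1098 × 1.059450 = ₹399.53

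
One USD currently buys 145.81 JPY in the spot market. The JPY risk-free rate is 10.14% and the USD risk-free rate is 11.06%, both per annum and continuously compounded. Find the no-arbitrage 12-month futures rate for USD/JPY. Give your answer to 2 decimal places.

144.47

F = S·e^((r_JPY − r_USD)T) = 145.81 · e^((0.1014 − 0.1106) × 12/12)
= 145.81 · e^-0.009200 = 145.81 × 0.990842
F = 144.47 JPY per USD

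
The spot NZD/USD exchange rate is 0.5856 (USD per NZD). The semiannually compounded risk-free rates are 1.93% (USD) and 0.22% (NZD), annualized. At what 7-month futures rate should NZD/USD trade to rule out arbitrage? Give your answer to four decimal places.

0.5914

By covered interest parity, F = S · (1+r_USD/2)^(2T) / (1+r_NZD/2)^(2T)
= 0.5856 × 1.011267 / 1.001283 = 0.5856 × 1.009971
F = 0.5914 USD per NZD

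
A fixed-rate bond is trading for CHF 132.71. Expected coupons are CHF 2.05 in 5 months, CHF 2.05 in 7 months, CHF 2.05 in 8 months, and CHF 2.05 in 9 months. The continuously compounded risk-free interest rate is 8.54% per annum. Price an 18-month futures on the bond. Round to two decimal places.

PV(coupons) I = 2.05·e^(−0.0854·5/12) + 2.05·e^(−0.0854·7/12) + 2.05·e^(−0.0854·8/12) + 2.05·e^(−0.0854·9/12)
I = 1.9783 + 1.9504 + 1.9365 + 1.9228 = 7.7880
F = (S − I)·e^(rT) = (132.71 − 7.7880) · e^(0.0854·18/12)
= 124.9220 · e^0.128100 = 124.9220 × 1.136667 = CHF 141.99

CHF 141.99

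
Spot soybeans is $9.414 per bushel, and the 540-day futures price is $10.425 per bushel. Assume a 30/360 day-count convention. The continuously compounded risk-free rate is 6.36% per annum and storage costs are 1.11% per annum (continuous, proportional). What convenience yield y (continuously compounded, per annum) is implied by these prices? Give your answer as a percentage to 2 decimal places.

0.67%

F = S·e^((r+u−y)T) ⇒ (r+u−y) = ln(F/S)/T
ln(10.425/9.414) = 0.102009; /T ⇒ 0.068006
y = r + u − ln(F/S)/T = 0.0636 + 0.0111 − 0.068006 = 0.006694
y = 0.67%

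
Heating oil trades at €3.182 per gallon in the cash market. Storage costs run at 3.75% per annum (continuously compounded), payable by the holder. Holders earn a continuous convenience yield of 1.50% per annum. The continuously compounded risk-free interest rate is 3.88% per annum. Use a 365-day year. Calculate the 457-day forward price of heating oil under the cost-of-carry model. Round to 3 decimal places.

€3.436 per gallon

Net carry = r + u − y = 0.0388 + 0.0375 − 0.0150 = 0.0613
F = S·e^((r+u−y)T) = 3.182 · e^(0.0613 × 457/365) = 3.182 · e^0.076751
= 3.182 × 1.079773 = €3.436 per gallon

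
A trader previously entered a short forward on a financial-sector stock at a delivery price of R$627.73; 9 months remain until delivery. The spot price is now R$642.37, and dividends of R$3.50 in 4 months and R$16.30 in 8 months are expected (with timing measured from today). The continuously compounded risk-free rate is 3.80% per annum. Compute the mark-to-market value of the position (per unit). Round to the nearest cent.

-R$12.93

PV(remaining dividends) I = 3.50·e^(−0.0380·4/12) + 16.30·e^(−0.0380·8/12) = 19.3482
Current forward F = (S − I)·e^(rT) = (642.37 − 19.3482)·e^(0.0380·9/12) = 623.0218 × 1.028910 = 641.0334
Value (long) = (F − K)·e^(−rT) = (641.0334 − 627.73) × 0.971902 = 12.9296
Short position value = −(long value) = -R$12.93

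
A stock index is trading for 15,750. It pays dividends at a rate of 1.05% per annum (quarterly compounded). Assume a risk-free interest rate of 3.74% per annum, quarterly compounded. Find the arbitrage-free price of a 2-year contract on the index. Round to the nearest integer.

F = S · (1+r/4)^(4T) / (1+q/4)^(4T)
= 15750 × 1.077294 / 1.021194 = 15750 × 1.054936
F = 16,615

16,615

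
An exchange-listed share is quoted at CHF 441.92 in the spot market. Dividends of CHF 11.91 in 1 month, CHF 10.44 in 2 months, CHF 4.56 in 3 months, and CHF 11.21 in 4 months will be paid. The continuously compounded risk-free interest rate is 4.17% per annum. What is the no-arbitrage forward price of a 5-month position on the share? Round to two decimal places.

PV(dividends) I = 11.91·e^(−0.0417·1/12) + 10.44·e^(−0.0417·2/12) + 4.56·e^(−0.0417·3/12) + 11.21·e^(−0.0417·4/12)
I = 11.8687 + 10.3677 + 4.5127 + 11.0553 = 37.8044
F = (S − I)·e^(rT) = (441.92 − 37.8044) · e^(0.0417·5/12)
= 404.1156 · e^0.017375 = 404.1156 × 1.017527 = CHF 411.20

CHF 411.20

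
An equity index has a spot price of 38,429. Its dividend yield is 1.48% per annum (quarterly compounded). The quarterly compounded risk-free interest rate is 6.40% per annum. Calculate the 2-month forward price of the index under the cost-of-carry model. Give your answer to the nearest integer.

38,742

F = S · (1+r/4)^(4T) / (1+q/4)^(4T)
= 38429 × 1.010638 / 1.002465 = 38429 × 1.008153
F = 38,742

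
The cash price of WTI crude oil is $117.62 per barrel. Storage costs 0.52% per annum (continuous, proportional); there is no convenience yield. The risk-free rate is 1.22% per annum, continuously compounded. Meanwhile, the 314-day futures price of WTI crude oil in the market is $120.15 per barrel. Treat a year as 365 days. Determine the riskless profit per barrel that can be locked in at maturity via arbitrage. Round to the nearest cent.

Fair futures: F* = S·e^(carry·T), with carry = (r + u) = 0.0122 + 0.0052 = 0.0174
F* = 117.62 · e^(0.0174 × 314/365) = 117.62 · e^0.014969 = 117.62 × 1.015082 = $119.3939
Market $120.15 > fair $119.3939: forward overpriced → cash-and-carry (buy spot, short the forward).
At maturity, profit = |F_mkt − F*| = |120.15 − 119.3939| = $0.76 per barrel

$0.76 per barrel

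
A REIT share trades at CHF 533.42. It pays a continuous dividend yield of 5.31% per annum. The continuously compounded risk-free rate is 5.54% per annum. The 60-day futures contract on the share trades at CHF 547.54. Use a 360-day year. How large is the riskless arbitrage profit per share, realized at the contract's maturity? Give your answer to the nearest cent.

CHF 13.92 per share

Fair futures: F* = S·e^(carry·T), with carry = (r − q) = 0.0554 − 0.0531 = 0.0023
F* = 533.42 · e^(0.0023 × 60/360) = 533.42 · e^0.000383 = 533.42 × 1.000383 = CHF 533.6243
Market CHF 547.54 > fair CHF 533.6243: forward overpriced → cash-and-carry (buy spot, short the forward).
At maturity, profit = |F_mkt − F*| = |547.54 − 533.6243| = CHF 13.92 per share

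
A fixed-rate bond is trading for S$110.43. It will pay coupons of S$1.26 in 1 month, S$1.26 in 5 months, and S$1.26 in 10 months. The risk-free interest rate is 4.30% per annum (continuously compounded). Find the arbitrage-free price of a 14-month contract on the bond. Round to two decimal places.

S$112.21

PV(coupons) I = 1.26·e^(−0.0430·1/12) + 1.26·e^(−0.0430·5/12) + 1.26·e^(−0.0430·10/12)
I = 1.2555 + 1.2376 + 1.2156 = 3.7087
F = (S − I)·e^(rT) = (110.43 − 3.7087) · e^(0.0430·14/12)
= 106.7213 · e^0.050167 = 106.7213 × 1.051447 = S$112.21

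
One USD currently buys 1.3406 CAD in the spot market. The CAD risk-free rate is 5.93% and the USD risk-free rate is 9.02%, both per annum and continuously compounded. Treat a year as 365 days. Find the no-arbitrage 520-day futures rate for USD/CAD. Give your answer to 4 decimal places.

F = S·e^((r_CAD − r_USD)T) = 1.3406 · e^((0.0593 − 0.0902) × 520/365)
= 1.3406 · e^-0.044022 = 1.3406 × 0.956933
F = 1.2829 CAD per USD

1.2829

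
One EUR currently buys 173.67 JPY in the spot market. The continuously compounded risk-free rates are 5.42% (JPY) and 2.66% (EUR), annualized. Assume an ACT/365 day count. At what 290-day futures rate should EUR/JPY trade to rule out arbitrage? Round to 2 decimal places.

177.52

F = S·e^((r_JPY − r_EUR)T) = 173.67 · e^((0.0542 − 0.0266) × 290/365)
= 173.67 · e^0.021929 = 173.67 × 1.022171
F = 177.52 JPY per EUR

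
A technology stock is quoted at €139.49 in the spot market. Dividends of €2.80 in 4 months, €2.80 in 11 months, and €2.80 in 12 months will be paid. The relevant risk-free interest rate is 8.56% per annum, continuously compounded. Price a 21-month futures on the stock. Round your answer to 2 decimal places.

PV(dividends) I = 2.80·e^(−0.0856·4/12) + 2.80·e^(−0.0856·11/12) + 2.80·e^(−0.0856·12/12)
I = 2.7212 + 2.5887 + 2.5703 = 7.8802
F = (S − I)·e^(rT) = (139.49 − 7.8802) · e^(0.0856·21/12)
= 131.6098 · e^0.149800 = 131.6098 × 1.161602 = €152.88

€152.88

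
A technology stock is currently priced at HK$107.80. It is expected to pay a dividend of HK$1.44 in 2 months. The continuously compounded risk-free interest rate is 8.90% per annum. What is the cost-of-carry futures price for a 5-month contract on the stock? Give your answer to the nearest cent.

PV(dividends) I = 1.44·e^(−0.0890·2/12)
I = 1.4188
F = (S − I)·e^(rT) = (107.80 − 1.4188) · e^(0.0890·5/12)
= 106.3812 · e^0.037083 = 106.3812 × 1.037779 = HK$110.40

HK$110.40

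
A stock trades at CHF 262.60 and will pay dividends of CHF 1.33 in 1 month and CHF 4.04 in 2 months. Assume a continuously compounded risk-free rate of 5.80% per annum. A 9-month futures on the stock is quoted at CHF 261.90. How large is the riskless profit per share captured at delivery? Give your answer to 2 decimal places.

PV(dividends) I = 1.33·e^(−0.0580·1/12) + 4.04·e^(−0.0580·2/12) = 5.3247
Fair futures F* = (S − I)·e^(rT) = (262.60 − 5.3247)·e^0.043500 = 257.2753 × 1.044460 = 268.7138
Market CHF 261.90 < fair 268.7138: forward underpriced → reverse cash-and-carry (short the stock, invest proceeds at r, pay the dividends, go long the forward).
Profit at T = |F_mkt − F*| = |261.90 − 268.7138| = CHF 6.81 per share

CHF 6.81 per share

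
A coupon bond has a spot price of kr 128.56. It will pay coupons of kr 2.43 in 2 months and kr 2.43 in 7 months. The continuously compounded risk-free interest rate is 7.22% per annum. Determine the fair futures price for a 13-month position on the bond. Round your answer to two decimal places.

kr 133.90

PV(coupons) I = 2.43·e^(−0.0722·2/12) + 2.43·e^(−0.0722·7/12)
I = 2.4009 + 2.3298 = 4.7307
F = (S − I)·e^(rT) = (128.56 − 4.7307) · e^(0.0722·13/12)
= 123.8293 · e^0.078217 = 123.8293 × 1.081357 = kr 133.90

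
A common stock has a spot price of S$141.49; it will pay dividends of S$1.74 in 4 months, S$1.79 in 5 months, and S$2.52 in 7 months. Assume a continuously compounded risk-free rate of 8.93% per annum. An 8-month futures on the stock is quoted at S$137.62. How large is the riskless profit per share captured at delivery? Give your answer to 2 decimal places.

S$6.39 per share

PV(dividends) I = 1.74·e^(−0.0893·4/12) + 1.79·e^(−0.0893·5/12) + 2.52·e^(−0.0893·7/12) = 5.8057
Fair futures F* = (S − I)·e^(rT) = (141.49 − 5.8057)·e^0.059533 = 135.6843 × 1.061341 = 144.0073
Market S$137.62 < fair 144.0073: forward underpriced → reverse cash-and-carry (short the stock, invest proceeds at r, pay the dividends, go long the forward).
Profit at T = |F_mkt − F*| = |137.62 − 144.0073| = S$6.39 per share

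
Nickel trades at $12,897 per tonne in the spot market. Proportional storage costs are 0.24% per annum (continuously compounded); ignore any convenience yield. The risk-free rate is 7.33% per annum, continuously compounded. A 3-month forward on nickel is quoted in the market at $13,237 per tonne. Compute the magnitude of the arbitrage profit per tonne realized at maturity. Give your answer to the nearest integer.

Fair forward: F* = S·e^(carry·T), with carry = (r + u) = 0.0733 + 0.0024 = 0.0757
F* = 12897 · e^(0.0757 × 3/12) = 12897 · e^0.018925 = 12897 × 1.019105 = $13143.3972
Market $13237 > fair $13143.3972: forward overpriced → cash-and-carry (buy spot, short the forward).
At maturity, profit = |F_mkt − F*| = |13237 − 13143.3972| = $94 per tonne

$94 per tonne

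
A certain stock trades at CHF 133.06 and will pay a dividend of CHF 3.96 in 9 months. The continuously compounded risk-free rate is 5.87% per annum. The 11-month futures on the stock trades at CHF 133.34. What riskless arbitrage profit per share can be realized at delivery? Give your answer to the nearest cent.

CHF 3.08 per share

PV(dividends) I = 3.96·e^(−0.0587·9/12) = 3.7894
Fair futures F* = (S − I)·e^(rT) = (133.06 − 3.7894)·e^0.053808 = 129.2706 × 1.055282 = 136.4169
Market CHF 133.34 < fair 136.4169: forward underpriced → reverse cash-and-carry (short the stock, invest proceeds at r, pay the dividends, go long the forward).
Profit at T = |F_mkt − F*| = |133.34 − 136.4169| = CHF 3.08 per share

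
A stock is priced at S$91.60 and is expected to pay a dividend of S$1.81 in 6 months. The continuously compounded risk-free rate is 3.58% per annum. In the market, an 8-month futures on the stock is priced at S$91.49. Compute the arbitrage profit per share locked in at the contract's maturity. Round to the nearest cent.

PV(dividends) I = 1.81·e^(−0.0358·6/12) = 1.7779
Fair futures F* = (S − I)·e^(rT) = (91.60 − 1.7779)·e^0.023867 = 89.8221 × 1.024154 = 91.9917
Market S$91.49 < fair 91.9917: forward underpriced → reverse cash-and-carry (short the stock, invest proceeds at r, pay the dividends, go long the forward).
Profit at T = |F_mkt − F*| = |91.49 − 91.9917| = S$0.50 per share

S$0.50 per share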